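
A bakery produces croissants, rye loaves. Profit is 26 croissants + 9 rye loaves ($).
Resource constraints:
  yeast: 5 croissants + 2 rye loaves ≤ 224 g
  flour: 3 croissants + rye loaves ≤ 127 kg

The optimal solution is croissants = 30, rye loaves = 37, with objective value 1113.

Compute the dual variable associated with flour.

7

Check each constraint at x*: yeast 224/224 (tight); flour 127/127 (tight).
From A_Bᵀ y = c: 5·y_yeast + 3·y_flour = 26; 2·y_yeast + 1·y_flour = 9.
Solving: y_yeast = 1, y_flour = 7.
Shadow price of flour = 7.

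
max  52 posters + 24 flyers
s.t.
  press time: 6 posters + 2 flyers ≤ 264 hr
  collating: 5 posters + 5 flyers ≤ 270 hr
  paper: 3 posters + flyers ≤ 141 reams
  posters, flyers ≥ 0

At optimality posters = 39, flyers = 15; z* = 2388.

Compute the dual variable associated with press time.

7

Check each constraint at x*: press time 264/264 (tight); collating 270/270 (tight); paper 132/141 (slack 9).
By complementary slackness, y = 0 for the non-binding constraint.
From A_Bᵀ y = c: 6·y_press time + 5·y_collating = 52; 2·y_press time + 5·y_collating = 24.
Solving: y_press time = 7, y_collating = 2.
Shadow price of press time = 7.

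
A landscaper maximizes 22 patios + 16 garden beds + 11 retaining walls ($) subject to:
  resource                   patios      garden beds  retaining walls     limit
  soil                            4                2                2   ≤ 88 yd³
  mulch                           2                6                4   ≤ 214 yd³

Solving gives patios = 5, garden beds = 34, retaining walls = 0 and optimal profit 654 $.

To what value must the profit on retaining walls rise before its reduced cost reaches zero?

14

Check each constraint at x*: soil 88/88 (tight); mulch 214/214 (tight).
Dual feasibility on the basic columns requires 4·y_soil + 2·y_mulch = 22, 2·y_soil + 6·y_mulch = 16.
→ y_soil = 5 and y_mulch = 1.
retaining walls enters the basis when its profit ≥ yᵀa₃ = 5·2 + 1·4 = 14.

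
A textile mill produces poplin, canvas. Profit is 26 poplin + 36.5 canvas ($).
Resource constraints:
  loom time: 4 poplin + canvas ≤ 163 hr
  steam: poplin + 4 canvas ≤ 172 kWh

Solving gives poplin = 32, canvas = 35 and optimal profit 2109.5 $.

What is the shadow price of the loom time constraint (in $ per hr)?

4.5

At the optimum: loom time uses 163 of 163 (binding); steam uses 172 of 172 (binding).
The binding rows give the dual system: 4·y_loom time + 1·y_steam = 26 and 1·y_loom time + 4·y_steam = 36.5.
→ y_loom time = 4.5 and y_steam = 8.
Shadow price of loom time = 4.5.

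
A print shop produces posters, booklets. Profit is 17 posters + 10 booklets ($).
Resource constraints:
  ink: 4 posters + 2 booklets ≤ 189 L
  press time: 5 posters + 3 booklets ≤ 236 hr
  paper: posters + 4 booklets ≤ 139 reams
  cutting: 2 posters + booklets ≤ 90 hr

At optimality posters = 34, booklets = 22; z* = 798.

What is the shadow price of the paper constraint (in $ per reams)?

At the optimum: ink uses 180 of 189 (slack = 9); press time uses 236 of 236 (binding); paper uses 122 of 139 (slack = 17); cutting uses 90 of 90 (binding).
Slack constraints have shadow price 0 (complementary slackness).
The binding rows give the dual system: 5·y_press time + 2·y_cutting = 17 and 3·y_press time + 1·y_cutting = 10.
Solving: y_press time = 3, y_cutting = 1.
Shadow price of paper = 0.

0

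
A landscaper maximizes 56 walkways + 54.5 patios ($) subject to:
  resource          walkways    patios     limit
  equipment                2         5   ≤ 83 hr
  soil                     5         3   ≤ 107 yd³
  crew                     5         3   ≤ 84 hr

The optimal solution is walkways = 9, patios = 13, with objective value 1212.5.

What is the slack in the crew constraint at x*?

0

crew used = 5·9 + 3·13 = 84; slack = 84 − 84 = 0.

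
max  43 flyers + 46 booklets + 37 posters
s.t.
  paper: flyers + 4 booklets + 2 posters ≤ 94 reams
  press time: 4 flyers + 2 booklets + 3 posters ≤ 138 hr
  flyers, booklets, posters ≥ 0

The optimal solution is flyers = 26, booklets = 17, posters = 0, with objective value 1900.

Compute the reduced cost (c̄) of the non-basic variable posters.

-4

At the optimum: paper uses 94 of 94 (binding); press time uses 138 of 138 (binding).
From A_Bᵀ y = c: 1·y_paper + 4·y_press time = 43; 4·y_paper + 2·y_press time = 46.
This yields shadow prices y_paper = 7, y_press time = 9.
Reduced cost of posters: c₃ − yᵀa₃ = 37 − (7·2 + 9·3) = 37 − 41 = -4.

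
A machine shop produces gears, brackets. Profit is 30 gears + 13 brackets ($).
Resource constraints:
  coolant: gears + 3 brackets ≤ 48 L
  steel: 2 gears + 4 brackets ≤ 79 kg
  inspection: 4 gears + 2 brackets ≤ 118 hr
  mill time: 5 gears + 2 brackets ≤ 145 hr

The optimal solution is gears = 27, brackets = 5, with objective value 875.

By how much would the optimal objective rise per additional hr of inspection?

Binding: inspection and mill time. Non-binding: coolant (6 unused), steel (5 unused).
Since coolant, steel are not tight, their duals are 0.
The binding rows give the dual system: 4·y_inspection + 5·y_mill time = 30 and 2·y_inspection + 2·y_mill time = 13.
Solving: y_inspection = 2.5, y_mill time = 4.
Shadow price of inspection = 2.5.

2.5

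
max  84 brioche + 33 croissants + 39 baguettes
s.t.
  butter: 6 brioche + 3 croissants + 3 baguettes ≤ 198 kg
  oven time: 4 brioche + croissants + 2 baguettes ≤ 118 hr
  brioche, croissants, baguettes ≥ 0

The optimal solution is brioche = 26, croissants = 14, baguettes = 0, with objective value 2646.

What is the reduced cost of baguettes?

-3

At the optimum: butter uses 198 of 198 (binding); oven time uses 118 of 118 (binding).
The binding rows give the dual system: 6·y_butter + 4·y_oven time = 84 and 3·y_butter + 1·y_oven time = 33.
Solving: y_butter = 8, y_oven time = 9.
Reduced cost of baguettes: c₃ − yᵀa₃ = 39 − (8·3 + 9·2) = 39 − 42 = -3.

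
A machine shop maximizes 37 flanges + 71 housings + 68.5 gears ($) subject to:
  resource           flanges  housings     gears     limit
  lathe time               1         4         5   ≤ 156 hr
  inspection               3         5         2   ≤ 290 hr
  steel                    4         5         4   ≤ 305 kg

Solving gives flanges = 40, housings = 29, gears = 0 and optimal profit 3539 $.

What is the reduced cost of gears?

Binding: lathe time and steel. Non-binding: inspection (25 unused).
Slack constraints have shadow price 0 (complementary slackness).
Dual feasibility on the basic columns requires 1·y_lathe time + 4·y_steel = 37, 4·y_lathe time + 5·y_steel = 71.
Solving: y_lathe time = 9, y_steel = 7.
Reduced cost of gears: c₃ − yᵀa₃ = 68.5 − (9·5 + 7·4) = 68.5 − 73 = -4.5.

-4.5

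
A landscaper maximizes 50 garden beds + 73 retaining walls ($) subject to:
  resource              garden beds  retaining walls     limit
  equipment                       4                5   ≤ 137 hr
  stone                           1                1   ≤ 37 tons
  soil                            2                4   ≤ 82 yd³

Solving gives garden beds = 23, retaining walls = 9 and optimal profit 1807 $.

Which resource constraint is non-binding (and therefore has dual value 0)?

equipment: 137/137 (binding)
stone: 32/37 (slack 5)
soil: 82/82 (binding)
By complementary slackness, a constraint with positive slack has shadow price 0 → stone.

stone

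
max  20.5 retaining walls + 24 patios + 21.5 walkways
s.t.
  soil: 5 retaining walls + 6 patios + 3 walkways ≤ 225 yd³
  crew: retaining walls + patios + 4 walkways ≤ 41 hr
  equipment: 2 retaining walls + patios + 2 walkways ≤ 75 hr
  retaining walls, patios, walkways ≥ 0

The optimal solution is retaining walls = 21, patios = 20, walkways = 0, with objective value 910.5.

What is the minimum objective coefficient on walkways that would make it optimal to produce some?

Check each constraint at x*: soil 225/225 (tight); crew 41/41 (tight); equipment 62/75 (slack 13).
Since equipment is not tight, its dual is 0.
From A_Bᵀ y = c: 5·y_soil + 1·y_crew = 20.5; 6·y_soil + 1·y_crew = 24.
→ y_soil = 3.5 and y_crew = 3.
walkways enters the basis when its profit ≥ yᵀa₃ = 3.5·3 + 3·4 = 22.5.

22.5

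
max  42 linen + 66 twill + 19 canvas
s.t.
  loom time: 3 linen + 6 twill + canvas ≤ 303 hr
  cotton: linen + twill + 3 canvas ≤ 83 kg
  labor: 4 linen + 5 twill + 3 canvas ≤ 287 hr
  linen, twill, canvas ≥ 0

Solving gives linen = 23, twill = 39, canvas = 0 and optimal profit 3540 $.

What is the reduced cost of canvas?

-5

At the optimum: loom time uses 303 of 303 (binding); cotton uses 62 of 83 (slack = 21); labor uses 287 of 287 (binding).
Slack constraints have shadow price 0 (complementary slackness).
Dual feasibility on the basic columns requires 3·y_loom time + 4·y_labor = 42, 6·y_loom time + 5·y_labor = 66.
→ y_loom time = 6 and y_labor = 6.
Reduced cost of canvas: c₃ − yᵀa₃ = 19 − (6·1 + 6·3) = 19 − 24 = -5.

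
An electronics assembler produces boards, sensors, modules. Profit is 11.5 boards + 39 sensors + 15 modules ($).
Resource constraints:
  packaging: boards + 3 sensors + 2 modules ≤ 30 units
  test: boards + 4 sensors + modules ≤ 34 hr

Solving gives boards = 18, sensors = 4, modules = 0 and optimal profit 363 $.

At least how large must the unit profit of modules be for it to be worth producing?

At the optimum: packaging uses 30 of 30 (binding); test uses 34 of 34 (binding).
Dual feasibility on the basic columns requires 1·y_packaging + 1·y_test = 11.5, 3·y_packaging + 4·y_test = 39.
→ y_packaging = 7 and y_test = 4.5.
modules enters the basis when its profit ≥ yᵀa₃ = 7·2 + 4.5·1 = 18.5.

18.5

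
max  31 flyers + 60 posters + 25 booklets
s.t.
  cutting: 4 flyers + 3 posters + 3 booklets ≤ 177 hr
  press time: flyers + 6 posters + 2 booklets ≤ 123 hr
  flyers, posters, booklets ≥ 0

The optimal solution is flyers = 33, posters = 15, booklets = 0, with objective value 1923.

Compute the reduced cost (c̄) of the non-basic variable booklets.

-7

Check each constraint at x*: cutting 177/177 (tight); press time 123/123 (tight).
The binding rows give the dual system: 4·y_cutting + 1·y_press time = 31 and 3·y_cutting + 6·y_press time = 60.
This yields shadow prices y_cutting = 6, y_press time = 7.
Reduced cost of booklets: c₃ − yᵀa₃ = 25 − (6·3 + 7·2) = 25 − 32 = -7.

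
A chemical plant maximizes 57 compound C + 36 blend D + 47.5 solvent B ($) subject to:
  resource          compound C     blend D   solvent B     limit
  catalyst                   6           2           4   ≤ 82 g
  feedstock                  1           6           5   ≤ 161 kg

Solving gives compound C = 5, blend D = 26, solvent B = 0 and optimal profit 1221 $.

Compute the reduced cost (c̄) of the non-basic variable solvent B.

Both catalyst and feedstock are binding at x*.
Dual feasibility on the basic columns requires 6·y_catalyst + 1·y_feedstock = 57, 2·y_catalyst + 6·y_feedstock = 36.
Solving: y_catalyst = 9, y_feedstock = 3.
Reduced cost of solvent B: c₃ − yᵀa₃ = 47.5 − (9·4 + 3·5) = 47.5 − 51 = -3.5.

-3.5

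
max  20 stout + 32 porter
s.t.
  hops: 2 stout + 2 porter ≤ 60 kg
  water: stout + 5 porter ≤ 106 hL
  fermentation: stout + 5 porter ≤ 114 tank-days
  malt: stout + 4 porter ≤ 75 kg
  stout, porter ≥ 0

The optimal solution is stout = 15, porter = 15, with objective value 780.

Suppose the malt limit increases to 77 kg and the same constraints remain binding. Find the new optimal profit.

788

Check each constraint at x*: hops 60/60 (tight); water 90/106 (slack 16); fermentation 90/114 (slack 24); malt 75/75 (tight).
Since water, fermentation are not tight, their duals are 0.
The binding rows give the dual system: 2·y_hops + 1·y_malt = 20 and 2·y_hops + 4·y_malt = 32.
→ y_hops = 8 and y_malt = 4.
Δz = y_malt·Δb = 4 × (2) = 8, so new z* = 780 + 8 = 788.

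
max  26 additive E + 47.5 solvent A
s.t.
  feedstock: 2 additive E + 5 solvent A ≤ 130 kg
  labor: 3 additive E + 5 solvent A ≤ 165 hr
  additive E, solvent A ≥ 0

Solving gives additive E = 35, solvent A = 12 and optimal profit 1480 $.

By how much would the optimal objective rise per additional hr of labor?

Both feedstock and labor are binding at x*.
Dual feasibility on the basic columns requires 2·y_feedstock + 3·y_labor = 26, 5·y_feedstock + 5·y_labor = 47.5.
Solving: y_feedstock = 2.5, y_labor = 7.
Shadow price of labor = 7.

7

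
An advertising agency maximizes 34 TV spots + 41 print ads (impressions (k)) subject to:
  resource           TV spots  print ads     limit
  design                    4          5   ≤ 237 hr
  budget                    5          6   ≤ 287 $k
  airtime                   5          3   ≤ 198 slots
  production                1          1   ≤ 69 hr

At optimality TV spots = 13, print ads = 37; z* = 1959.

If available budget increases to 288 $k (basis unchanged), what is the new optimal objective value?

1965

Check each constraint at x*: design 237/237 (tight); budget 287/287 (tight); airtime 176/198 (slack 22); production 50/69 (slack 19).
Since airtime, production are not tight, their duals are 0.
From A_Bᵀ y = c: 4·y_design + 5·y_budget = 34; 5·y_design + 6·y_budget = 41.
Solving: y_design = 1, y_budget = 6.
Δz = y_budget·Δb = 6 × (1) = 6, so new z* = 1959 + 6 = 1965.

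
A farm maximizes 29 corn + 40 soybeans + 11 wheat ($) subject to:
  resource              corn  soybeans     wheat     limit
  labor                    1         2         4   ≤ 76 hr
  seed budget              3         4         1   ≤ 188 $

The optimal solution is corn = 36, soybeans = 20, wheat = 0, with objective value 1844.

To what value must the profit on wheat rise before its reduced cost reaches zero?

At the optimum: labor uses 76 of 76 (binding); seed budget uses 188 of 188 (binding).
From A_Bᵀ y = c: 1·y_labor + 3·y_seed budget = 29; 2·y_labor + 4·y_seed budget = 40.
This yields shadow prices y_labor = 2, y_seed budget = 9.
wheat enters the basis when its profit ≥ yᵀa₃ = 2·4 + 9·1 = 17.

17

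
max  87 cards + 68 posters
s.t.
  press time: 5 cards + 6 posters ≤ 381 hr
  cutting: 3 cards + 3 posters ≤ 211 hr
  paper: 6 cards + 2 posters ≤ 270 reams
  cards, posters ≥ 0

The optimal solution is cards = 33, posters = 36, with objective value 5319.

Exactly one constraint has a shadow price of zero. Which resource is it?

cutting

press time: 381/381 (binding)
cutting: 207/211 (slack 4)
paper: 270/270 (binding)
By complementary slackness, a constraint with positive slack has shadow price 0 → cutting.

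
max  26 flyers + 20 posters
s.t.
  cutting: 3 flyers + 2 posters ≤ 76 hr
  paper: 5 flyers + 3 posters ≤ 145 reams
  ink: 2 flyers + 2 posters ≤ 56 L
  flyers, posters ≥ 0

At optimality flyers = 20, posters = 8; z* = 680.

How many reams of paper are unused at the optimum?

paper used = 5·20 + 3·8 = 124; slack = 145 − 124 = 21.

21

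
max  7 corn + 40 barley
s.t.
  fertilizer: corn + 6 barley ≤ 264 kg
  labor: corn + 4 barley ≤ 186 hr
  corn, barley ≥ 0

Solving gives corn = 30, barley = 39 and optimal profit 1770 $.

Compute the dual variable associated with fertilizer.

6

At the optimum: fertilizer uses 264 of 264 (binding); labor uses 186 of 186 (binding).
Dual feasibility on the basic columns requires 1·y_fertilizer + 1·y_labor = 7, 6·y_fertilizer + 4·y_labor = 40.
This yields shadow prices y_fertilizer = 6, y_labor = 1.
Shadow price of fertilizer = 6.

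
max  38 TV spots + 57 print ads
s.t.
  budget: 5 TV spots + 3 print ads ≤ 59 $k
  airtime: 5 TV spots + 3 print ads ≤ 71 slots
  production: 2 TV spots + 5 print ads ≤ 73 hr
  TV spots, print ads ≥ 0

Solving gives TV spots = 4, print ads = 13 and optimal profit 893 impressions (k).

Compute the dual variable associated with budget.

Binding: budget and production. Non-binding: airtime (12 unused).
Slack constraints have shadow price 0 (complementary slackness).
The binding rows give the dual system: 5·y_budget + 2·y_production = 38 and 3·y_budget + 5·y_production = 57.
This yields shadow prices y_budget = 4, y_production = 9.
Shadow price of budget = 4.

4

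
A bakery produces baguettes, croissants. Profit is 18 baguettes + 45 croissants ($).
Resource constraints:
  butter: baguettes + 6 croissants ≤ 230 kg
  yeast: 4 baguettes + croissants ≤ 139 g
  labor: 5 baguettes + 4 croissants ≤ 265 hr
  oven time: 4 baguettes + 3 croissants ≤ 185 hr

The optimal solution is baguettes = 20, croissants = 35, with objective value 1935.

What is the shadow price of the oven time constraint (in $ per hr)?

At the optimum: butter uses 230 of 230 (binding); yeast uses 115 of 139 (slack = 24); labor uses 240 of 265 (slack = 25); oven time uses 185 of 185 (binding).
By complementary slackness, y = 0 for the non-binding constraints.
Dual feasibility on the basic columns requires 1·y_butter + 4·y_oven time = 18, 6·y_butter + 3·y_oven time = 45.
Solving: y_butter = 6, y_oven time = 3.
Shadow price of oven time = 3.

3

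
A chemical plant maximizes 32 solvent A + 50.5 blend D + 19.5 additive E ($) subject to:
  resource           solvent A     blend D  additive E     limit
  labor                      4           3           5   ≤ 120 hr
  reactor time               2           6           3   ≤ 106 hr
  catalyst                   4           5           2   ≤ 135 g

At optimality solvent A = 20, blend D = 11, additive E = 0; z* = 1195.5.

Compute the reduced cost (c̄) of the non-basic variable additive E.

-2.5

Binding: reactor time and catalyst. Non-binding: labor (7 unused).
Since labor is not tight, its dual is 0.
The binding rows give the dual system: 2·y_reactor time + 4·y_catalyst = 32 and 6·y_reactor time + 5·y_catalyst = 50.5.
This yields shadow prices y_reactor time = 3, y_catalyst = 6.5.
Reduced cost of additive E: c₃ − yᵀa₃ = 19.5 − (3·3 + 6.5·2) = 19.5 − 22 = -2.5.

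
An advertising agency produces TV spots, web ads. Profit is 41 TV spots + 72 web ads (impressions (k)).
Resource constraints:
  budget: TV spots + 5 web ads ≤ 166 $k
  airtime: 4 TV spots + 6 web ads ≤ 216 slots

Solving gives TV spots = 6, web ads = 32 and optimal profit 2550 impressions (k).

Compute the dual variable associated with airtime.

9.5

At the optimum: budget uses 166 of 166 (binding); airtime uses 216 of 216 (binding).
The binding rows give the dual system: 1·y_budget + 4·y_airtime = 41 and 5·y_budget + 6·y_airtime = 72.
→ y_budget = 3 and y_airtime = 9.5.
Shadow price of airtime = 9.5.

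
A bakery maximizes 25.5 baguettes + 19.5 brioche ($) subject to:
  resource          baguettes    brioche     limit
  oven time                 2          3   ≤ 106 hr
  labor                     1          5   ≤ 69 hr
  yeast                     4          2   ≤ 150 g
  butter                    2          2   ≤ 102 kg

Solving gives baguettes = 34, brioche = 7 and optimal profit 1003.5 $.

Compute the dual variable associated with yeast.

6

At the optimum: oven time uses 89 of 106 (slack = 17); labor uses 69 of 69 (binding); yeast uses 150 of 150 (binding); butter uses 82 of 102 (slack = 20).
Since oven time, butter are not tight, their duals are 0.
From A_Bᵀ y = c: 1·y_labor + 4·y_yeast = 25.5; 5·y_labor + 2·y_yeast = 19.5.
Solving: y_labor = 1.5, y_yeast = 6.
Shadow price of yeast = 6.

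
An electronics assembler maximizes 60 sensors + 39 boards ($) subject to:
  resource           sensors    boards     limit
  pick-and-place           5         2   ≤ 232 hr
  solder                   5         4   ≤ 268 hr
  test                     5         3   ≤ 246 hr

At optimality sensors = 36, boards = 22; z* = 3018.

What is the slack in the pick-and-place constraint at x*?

pick-and-place used = 5·36 + 2·22 = 224; slack = 232 − 224 = 8.

8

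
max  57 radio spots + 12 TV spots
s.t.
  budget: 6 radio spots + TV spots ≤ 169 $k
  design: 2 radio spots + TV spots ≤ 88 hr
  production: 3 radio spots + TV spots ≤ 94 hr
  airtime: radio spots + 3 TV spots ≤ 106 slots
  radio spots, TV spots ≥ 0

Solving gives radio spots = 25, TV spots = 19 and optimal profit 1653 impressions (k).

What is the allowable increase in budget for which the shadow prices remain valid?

19

Binding constraints: budget, production. The basis is B = [[6,1],[3,1]] with det 3.
Per unit increase in budget, x* moves by d = (0.3333, -1).
The basis stays optimal until TV spots reaches 0; allowable increase = 19 $k.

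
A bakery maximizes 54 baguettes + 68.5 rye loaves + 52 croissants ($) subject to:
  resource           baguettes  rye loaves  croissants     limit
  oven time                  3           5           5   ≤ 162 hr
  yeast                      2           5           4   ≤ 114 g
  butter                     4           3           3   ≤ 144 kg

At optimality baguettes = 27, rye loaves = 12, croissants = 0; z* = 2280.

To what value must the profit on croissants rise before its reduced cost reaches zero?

60.5

Check each constraint at x*: oven time 141/162 (slack 21); yeast 114/114 (tight); butter 144/144 (tight).
By complementary slackness, y = 0 for the non-binding constraint.
Dual feasibility on the basic columns requires 2·y_yeast + 4·y_butter = 54, 5·y_yeast + 3·y_butter = 68.5.
→ y_yeast = 8 and y_butter = 9.5.
croissants enters the basis when its profit ≥ yᵀa₃ = 8·4 + 9.5·3 = 60.5.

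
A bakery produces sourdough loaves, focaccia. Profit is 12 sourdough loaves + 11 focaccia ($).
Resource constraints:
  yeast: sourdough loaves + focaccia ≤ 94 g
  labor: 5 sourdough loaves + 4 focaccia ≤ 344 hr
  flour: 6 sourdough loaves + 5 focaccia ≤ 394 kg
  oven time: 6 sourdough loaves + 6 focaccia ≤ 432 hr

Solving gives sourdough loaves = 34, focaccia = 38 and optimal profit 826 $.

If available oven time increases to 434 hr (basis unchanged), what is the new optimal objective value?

828

Binding: flour and oven time. Non-binding: yeast (22 unused), labor (22 unused).
Since yeast, labor are not tight, their duals are 0.
From A_Bᵀ y = c: 6·y_flour + 6·y_oven time = 12; 5·y_flour + 6·y_oven time = 11.
This yields shadow prices y_flour = 1, y_oven time = 1.
Δz = y_oven time·Δb = 1 × (2) = 2, so new z* = 826 + 2 = 828.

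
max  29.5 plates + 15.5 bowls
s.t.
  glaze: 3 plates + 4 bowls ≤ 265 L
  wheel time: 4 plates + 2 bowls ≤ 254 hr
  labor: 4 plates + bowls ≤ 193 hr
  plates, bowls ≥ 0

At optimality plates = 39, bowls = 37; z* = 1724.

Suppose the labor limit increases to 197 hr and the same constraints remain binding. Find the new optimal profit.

1746

Check each constraint at x*: glaze 265/265 (tight); wheel time 230/254 (slack 24); labor 193/193 (tight).
Slack constraints have shadow price 0 (complementary slackness).
The binding rows give the dual system: 3·y_glaze + 4·y_labor = 29.5 and 4·y_glaze + 1·y_labor = 15.5.
Solving: y_glaze = 2.5, y_labor = 5.5.
Δz = y_labor·Δb = 5.5 × (4) = 22, so new z* = 1724 + 22 = 1746.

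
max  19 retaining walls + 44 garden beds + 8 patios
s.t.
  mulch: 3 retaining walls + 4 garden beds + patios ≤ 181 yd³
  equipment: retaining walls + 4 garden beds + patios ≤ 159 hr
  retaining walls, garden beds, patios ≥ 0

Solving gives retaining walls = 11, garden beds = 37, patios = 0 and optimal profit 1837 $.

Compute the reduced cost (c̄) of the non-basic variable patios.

Check each constraint at x*: mulch 181/181 (tight); equipment 159/159 (tight).
Dual feasibility on the basic columns requires 3·y_mulch + 1·y_equipment = 19, 4·y_mulch + 4·y_equipment = 44.
Solving: y_mulch = 4, y_equipment = 7.
Reduced cost of patios: c₃ − yᵀa₃ = 8 − (4·1 + 7·1) = 8 − 11 = -3.

-3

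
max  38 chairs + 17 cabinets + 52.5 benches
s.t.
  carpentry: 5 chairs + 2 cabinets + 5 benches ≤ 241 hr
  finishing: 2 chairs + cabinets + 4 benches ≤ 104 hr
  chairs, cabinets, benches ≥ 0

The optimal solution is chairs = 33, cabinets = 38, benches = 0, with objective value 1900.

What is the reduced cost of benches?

-3.5

Check each constraint at x*: carpentry 241/241 (tight); finishing 104/104 (tight).
From A_Bᵀ y = c: 5·y_carpentry + 2·y_finishing = 38; 2·y_carpentry + 1·y_finishing = 17.
→ y_carpentry = 4 and y_finishing = 9.
Reduced cost of benches: c₃ − yᵀa₃ = 52.5 − (4·5 + 9·4) = 52.5 − 56 = -3.5.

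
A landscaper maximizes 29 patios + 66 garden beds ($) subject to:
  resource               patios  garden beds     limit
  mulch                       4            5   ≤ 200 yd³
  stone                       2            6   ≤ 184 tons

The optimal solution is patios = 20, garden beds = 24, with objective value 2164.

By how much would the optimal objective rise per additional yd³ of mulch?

3

Check each constraint at x*: mulch 200/200 (tight); stone 184/184 (tight).
From A_Bᵀ y = c: 4·y_mulch + 2·y_stone = 29; 5·y_mulch + 6·y_stone = 66.
Solving: y_mulch = 3, y_stone = 8.5.
Shadow price of mulch = 3.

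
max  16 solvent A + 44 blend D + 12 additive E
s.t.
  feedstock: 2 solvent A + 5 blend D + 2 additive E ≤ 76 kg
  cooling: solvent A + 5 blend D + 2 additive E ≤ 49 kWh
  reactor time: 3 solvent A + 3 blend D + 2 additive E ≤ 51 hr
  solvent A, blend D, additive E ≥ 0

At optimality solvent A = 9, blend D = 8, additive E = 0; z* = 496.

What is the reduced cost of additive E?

At the optimum: feedstock uses 58 of 76 (slack = 18); cooling uses 49 of 49 (binding); reactor time uses 51 of 51 (binding).
Since feedstock is not tight, its dual is 0.
Dual feasibility on the basic columns requires 1·y_cooling + 3·y_reactor time = 16, 5·y_cooling + 3·y_reactor time = 44.
This yields shadow prices y_cooling = 7, y_reactor time = 3.
Reduced cost of additive E: c₃ − yᵀa₃ = 12 − (7·2 + 3·2) = 12 − 20 = -8.

-8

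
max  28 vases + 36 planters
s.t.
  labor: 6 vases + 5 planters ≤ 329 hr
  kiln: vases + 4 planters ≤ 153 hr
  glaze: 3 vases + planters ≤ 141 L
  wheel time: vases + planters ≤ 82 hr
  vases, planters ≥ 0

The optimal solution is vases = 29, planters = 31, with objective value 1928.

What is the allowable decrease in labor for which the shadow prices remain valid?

137.75

Binding constraints: labor, kiln. The basis is B = [[6,5],[1,4]] with det 19.
Per unit decrease in labor, x* moves by d = (-0.2105, 0.0526).
The basis stays optimal until vases reaches 0; allowable decrease = 137.75 hr.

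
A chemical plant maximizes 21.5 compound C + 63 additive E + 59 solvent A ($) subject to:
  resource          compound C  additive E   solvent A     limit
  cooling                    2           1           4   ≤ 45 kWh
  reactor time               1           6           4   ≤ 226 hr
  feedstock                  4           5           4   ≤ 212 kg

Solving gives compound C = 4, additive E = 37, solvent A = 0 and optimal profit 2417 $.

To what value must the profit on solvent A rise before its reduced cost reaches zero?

62

Check each constraint at x*: cooling 45/45 (tight); reactor time 226/226 (tight); feedstock 201/212 (slack 11).
Since feedstock is not tight, its dual is 0.
The binding rows give the dual system: 2·y_cooling + 1·y_reactor time = 21.5 and 1·y_cooling + 6·y_reactor time = 63.
Solving: y_cooling = 6, y_reactor time = 9.5.
solvent A enters the basis when its profit ≥ yᵀa₃ = 6·4 + 9.5·4 = 62.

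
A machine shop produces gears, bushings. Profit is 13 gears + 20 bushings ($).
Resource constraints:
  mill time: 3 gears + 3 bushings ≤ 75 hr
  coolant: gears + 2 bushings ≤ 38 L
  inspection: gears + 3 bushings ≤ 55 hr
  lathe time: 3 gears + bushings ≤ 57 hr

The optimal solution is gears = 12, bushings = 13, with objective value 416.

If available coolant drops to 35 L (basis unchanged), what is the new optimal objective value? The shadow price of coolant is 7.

395

Δb = -3, so new z* = 416 + (7)·(-3) = 416 − 21 = 395.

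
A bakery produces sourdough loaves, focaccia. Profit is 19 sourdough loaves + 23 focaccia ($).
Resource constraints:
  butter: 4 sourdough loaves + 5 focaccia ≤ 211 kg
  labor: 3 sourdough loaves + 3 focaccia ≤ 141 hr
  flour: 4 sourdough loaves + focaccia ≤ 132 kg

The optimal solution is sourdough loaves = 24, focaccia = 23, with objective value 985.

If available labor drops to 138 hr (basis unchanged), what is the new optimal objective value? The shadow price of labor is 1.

982

Δb = -3, so new z* = 985 + (1)·(-3) = 985 − 3 = 982.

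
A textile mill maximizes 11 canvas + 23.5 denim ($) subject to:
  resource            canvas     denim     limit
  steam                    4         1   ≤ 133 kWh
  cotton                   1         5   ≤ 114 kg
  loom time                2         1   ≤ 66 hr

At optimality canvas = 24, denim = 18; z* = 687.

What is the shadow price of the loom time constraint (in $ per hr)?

Binding: cotton and loom time. Non-binding: steam (19 unused).
Since steam is not tight, its dual is 0.
Dual feasibility on the basic columns requires 1·y_cotton + 2·y_loom time = 11, 5·y_cotton + 1·y_loom time = 23.5.
Solving: y_cotton = 4, y_loom time = 3.5.
Shadow price of loom time = 3.5.

3.5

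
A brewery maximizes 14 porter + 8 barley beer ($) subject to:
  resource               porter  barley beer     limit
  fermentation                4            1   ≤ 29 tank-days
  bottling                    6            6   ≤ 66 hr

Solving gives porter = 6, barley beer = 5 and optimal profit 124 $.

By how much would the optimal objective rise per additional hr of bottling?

Check each constraint at x*: fermentation 29/29 (tight); bottling 66/66 (tight).
From A_Bᵀ y = c: 4·y_fermentation + 6·y_bottling = 14; 1·y_fermentation + 6·y_bottling = 8.
Solving: y_fermentation = 2, y_bottling = 1.
Shadow price of bottling = 1.

1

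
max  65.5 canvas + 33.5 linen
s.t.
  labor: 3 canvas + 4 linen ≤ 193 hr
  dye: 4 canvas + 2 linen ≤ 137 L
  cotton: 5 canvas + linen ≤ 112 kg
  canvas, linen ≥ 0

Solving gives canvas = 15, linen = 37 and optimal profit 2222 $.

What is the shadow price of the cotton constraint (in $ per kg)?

Check each constraint at x*: labor 193/193 (tight); dye 134/137 (slack 3); cotton 112/112 (tight).
Since dye is not tight, its dual is 0.
The binding rows give the dual system: 3·y_labor + 5·y_cotton = 65.5 and 4·y_labor + 1·y_cotton = 33.5.
This yields shadow prices y_labor = 6, y_cotton = 9.5.
Shadow price of cotton = 9.5.

9.5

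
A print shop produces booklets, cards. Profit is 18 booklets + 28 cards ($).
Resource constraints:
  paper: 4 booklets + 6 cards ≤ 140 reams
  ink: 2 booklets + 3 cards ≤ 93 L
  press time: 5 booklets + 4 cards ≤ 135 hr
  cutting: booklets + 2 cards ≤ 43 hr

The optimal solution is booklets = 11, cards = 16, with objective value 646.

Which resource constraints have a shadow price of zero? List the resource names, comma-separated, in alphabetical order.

paper: 140/140 (binding)
ink: 70/93 (slack 23)
press time: 119/135 (slack 16)
cutting: 43/43 (binding)
By complementary slackness, a constraint with positive slack has shadow price 0 → ink, press time.

ink, press time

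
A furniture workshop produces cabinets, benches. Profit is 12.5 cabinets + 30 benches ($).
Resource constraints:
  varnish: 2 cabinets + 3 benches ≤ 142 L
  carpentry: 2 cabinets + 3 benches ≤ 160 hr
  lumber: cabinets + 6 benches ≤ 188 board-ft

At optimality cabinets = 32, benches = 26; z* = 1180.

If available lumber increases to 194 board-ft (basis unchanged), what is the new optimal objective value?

1195

Check each constraint at x*: varnish 142/142 (tight); carpentry 142/160 (slack 18); lumber 188/188 (tight).
Slack constraints have shadow price 0 (complementary slackness).
Dual feasibility on the basic columns requires 2·y_varnish + 1·y_lumber = 12.5, 3·y_varnish + 6·y_lumber = 30.
Solving: y_varnish = 5, y_lumber = 2.5.
Δz = y_lumber·Δb = 2.5 × (6) = 15, so new z* = 1180 + 15 = 1195.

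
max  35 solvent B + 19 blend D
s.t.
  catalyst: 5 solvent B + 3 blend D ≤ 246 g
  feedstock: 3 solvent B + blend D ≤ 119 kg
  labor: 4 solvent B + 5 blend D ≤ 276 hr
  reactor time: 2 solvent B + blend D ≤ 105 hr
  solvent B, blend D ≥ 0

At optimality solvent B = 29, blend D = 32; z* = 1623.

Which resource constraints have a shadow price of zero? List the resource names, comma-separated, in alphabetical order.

catalyst: 241/246 (slack 5)
feedstock: 119/119 (binding)
labor: 276/276 (binding)
reactor time: 90/105 (slack 15)
By complementary slackness, a constraint with positive slack has shadow price 0 → catalyst, reactor time.

catalyst, reactor time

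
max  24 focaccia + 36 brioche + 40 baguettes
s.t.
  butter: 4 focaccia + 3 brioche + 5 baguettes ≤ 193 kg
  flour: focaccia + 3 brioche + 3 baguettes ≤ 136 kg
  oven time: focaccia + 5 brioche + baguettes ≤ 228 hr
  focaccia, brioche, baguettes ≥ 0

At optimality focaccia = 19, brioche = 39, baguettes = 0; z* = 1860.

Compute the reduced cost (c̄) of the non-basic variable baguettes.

-4

At the optimum: butter uses 193 of 193 (binding); flour uses 136 of 136 (binding); oven time uses 214 of 228 (slack = 14).
Since oven time is not tight, its dual is 0.
Dual feasibility on the basic columns requires 4·y_butter + 1·y_flour = 24, 3·y_butter + 3·y_flour = 36.
Solving: y_butter = 4, y_flour = 8.
Reduced cost of baguettes: c₃ − yᵀa₃ = 40 − (4·5 + 8·3) = 40 − 44 = -4.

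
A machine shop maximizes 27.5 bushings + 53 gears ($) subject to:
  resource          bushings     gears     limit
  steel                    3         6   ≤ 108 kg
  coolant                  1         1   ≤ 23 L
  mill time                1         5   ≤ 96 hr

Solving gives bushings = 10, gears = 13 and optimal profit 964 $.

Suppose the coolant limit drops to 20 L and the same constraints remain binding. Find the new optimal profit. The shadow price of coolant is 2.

958

Δb = -3, so new z* = 964 + (2)·(-3) = 964 − 6 = 958.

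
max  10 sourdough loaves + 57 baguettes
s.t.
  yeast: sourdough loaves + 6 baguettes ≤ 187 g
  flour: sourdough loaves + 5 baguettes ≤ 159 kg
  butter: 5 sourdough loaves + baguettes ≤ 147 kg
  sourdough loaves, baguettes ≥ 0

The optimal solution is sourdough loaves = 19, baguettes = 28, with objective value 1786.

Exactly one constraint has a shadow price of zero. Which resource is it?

butter

yeast: 187/187 (binding)
flour: 159/159 (binding)
butter: 123/147 (slack 24)
By complementary slackness, a constraint with positive slack has shadow price 0 → butter.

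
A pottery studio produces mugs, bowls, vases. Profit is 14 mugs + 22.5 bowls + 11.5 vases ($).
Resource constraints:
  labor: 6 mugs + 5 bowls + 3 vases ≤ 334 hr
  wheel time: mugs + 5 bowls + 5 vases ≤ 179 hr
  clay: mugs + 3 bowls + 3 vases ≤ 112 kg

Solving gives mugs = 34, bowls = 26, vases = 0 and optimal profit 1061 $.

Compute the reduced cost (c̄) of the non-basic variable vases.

Binding: labor and clay. Non-binding: wheel time (15 unused).
Since wheel time is not tight, its dual is 0.
The binding rows give the dual system: 6·y_labor + 1·y_clay = 14 and 5·y_labor + 3·y_clay = 22.5.
This yields shadow prices y_labor = 1.5, y_clay = 5.
Reduced cost of vases: c₃ − yᵀa₃ = 11.5 − (1.5·3 + 5·3) = 11.5 − 19.5 = -8.

-8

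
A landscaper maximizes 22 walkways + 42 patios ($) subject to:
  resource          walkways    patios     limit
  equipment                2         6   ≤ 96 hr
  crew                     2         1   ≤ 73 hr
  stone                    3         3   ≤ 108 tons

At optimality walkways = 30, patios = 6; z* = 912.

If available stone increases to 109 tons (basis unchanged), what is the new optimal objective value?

At the optimum: equipment uses 96 of 96 (binding); crew uses 66 of 73 (slack = 7); stone uses 108 of 108 (binding).
Slack constraints have shadow price 0 (complementary slackness).
The binding rows give the dual system: 2·y_equipment + 3·y_stone = 22 and 6·y_equipment + 3·y_stone = 42.
Solving: y_equipment = 5, y_stone = 4.
Δz = y_stone·Δb = 4 × (1) = 4, so new z* = 912 + 4 = 916.

916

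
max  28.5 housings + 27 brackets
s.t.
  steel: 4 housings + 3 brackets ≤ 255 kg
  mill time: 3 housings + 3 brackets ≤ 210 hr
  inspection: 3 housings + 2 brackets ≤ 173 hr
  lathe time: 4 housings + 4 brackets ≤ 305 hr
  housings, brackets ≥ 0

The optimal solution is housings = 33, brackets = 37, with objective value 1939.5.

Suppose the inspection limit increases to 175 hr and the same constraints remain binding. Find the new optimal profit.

1942.5

Binding: mill time and inspection. Non-binding: steel (12 unused), lathe time (25 unused).
By complementary slackness, y = 0 for the non-binding constraints.
Dual feasibility on the basic columns requires 3·y_mill time + 3·y_inspection = 28.5, 3·y_mill time + 2·y_inspection = 27.
This yields shadow prices y_mill time = 8, y_inspection = 1.5.
Δz = y_inspection·Δb = 1.5 × (2) = 3, so new z* = 1939.5 + 3 = 1942.5.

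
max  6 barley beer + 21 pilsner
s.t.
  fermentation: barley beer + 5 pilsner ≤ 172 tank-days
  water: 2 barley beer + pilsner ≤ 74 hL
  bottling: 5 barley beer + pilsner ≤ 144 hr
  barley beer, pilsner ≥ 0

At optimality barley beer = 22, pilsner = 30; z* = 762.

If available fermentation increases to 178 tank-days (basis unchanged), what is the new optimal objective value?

786

Binding: fermentation and water. Non-binding: bottling (4 unused).
Slack constraints have shadow price 0 (complementary slackness).
From A_Bᵀ y = c: 1·y_fermentation + 2·y_water = 6; 5·y_fermentation + 1·y_water = 21.
→ y_fermentation = 4 and y_water = 1.
Δz = y_fermentation·Δb = 4 × (6) = 24, so new z* = 762 + 24 = 786.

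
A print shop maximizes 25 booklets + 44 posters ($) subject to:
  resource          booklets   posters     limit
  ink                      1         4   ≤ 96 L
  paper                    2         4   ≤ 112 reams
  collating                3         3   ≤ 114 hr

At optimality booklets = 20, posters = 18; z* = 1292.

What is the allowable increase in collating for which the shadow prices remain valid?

54

Binding constraints: paper, collating. The basis is B = [[2,4],[3,3]] with det -6.
Per unit increase in collating, x* moves by d = (0.6667, -0.3333).
The basis stays optimal until posters reaches 0; allowable increase = 54 hr.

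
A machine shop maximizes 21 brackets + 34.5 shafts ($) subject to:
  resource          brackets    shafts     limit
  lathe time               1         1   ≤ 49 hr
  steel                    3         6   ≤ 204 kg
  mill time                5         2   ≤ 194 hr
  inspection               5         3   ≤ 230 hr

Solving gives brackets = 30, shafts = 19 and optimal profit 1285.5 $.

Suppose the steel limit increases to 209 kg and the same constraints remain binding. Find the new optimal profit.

Binding: lathe time and steel. Non-binding: mill time (6 unused), inspection (23 unused).
Since mill time, inspection are not tight, their duals are 0.
From A_Bᵀ y = c: 1·y_lathe time + 3·y_steel = 21; 1·y_lathe time + 6·y_steel = 34.5.
This yields shadow prices y_lathe time = 7.5, y_steel = 4.5.
Δz = y_steel·Δb = 4.5 × (5) = 22.5, so new z* = 1285.5 + 22.5 = 1308.

1308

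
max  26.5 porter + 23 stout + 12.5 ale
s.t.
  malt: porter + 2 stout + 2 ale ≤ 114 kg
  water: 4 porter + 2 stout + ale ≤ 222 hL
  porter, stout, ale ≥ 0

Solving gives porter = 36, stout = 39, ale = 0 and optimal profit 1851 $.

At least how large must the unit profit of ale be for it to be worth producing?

18

Both malt and water are binding at x*.
The binding rows give the dual system: 1·y_malt + 4·y_water = 26.5 and 2·y_malt + 2·y_water = 23.
→ y_malt = 6.5 and y_water = 5.
ale enters the basis when its profit ≥ yᵀa₃ = 6.5·2 + 5·1 = 18.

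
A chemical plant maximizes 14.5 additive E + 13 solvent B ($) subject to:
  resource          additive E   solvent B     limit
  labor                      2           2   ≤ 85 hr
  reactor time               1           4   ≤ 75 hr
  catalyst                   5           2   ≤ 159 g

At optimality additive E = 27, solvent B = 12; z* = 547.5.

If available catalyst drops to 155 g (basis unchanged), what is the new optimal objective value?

At the optimum: labor uses 78 of 85 (slack = 7); reactor time uses 75 of 75 (binding); catalyst uses 159 of 159 (binding).
Slack constraints have shadow price 0 (complementary slackness).
From A_Bᵀ y = c: 1·y_reactor time + 5·y_catalyst = 14.5; 4·y_reactor time + 2·y_catalyst = 13.
→ y_reactor time = 2 and y_catalyst = 2.5.
Δz = y_catalyst·Δb = 2.5 × (-4) = -10, so new z* = 547.5 − 10 = 537.5.

537.5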